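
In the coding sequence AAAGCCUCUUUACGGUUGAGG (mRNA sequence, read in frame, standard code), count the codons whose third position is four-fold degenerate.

Codon 1 AAA (Lys): third position 2-fold.
Codon 2 GCC (Ala): third position 4-fold.
Codon 3 UCU (Ser): third position 4-fold.
Codon 4 UUA (Leu): third position 2-fold.
Codon 5 CGG (Arg): third position 4-fold.
Codon 6 UUG (Leu): third position 2-fold.
Codon 7 AGG (Arg): third position 2-fold.
Four-fold degenerate third positions: 3.

3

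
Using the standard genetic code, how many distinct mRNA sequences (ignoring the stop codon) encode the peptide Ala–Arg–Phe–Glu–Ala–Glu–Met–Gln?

1536

Ala: 4 codons.
Arg: 6 codons.
Phe: 2 codons.
Glu: 2 codons.
Ala: 4 codons.
Glu: 2 codons.
Met: 1 codon.
Gln: 2 codons.
4 × 6 × 2 × 2 × 4 × 2 × 1 × 2 = 1536.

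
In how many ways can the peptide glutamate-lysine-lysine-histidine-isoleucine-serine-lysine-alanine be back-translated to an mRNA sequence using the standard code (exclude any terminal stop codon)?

Glu: 2 codons.
Lys: 2 codons.
Lys: 2 codons.
His: 2 codons.
Ile: 3 codons.
Ser: 6 codons.
Lys: 2 codons.
Ala: 4 codons.
2 × 2 × 2 × 2 × 3 × 6 × 2 × 4 = 2304.

2304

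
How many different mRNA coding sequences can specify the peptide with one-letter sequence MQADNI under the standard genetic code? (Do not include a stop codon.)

96

Met: 1 codon.
Gln: 2 codons.
Ala: 4 codons.
Asp: 2 codons.
Asn: 2 codons.
Ile: 3 codons.
1 × 2 × 4 × 2 × 2 × 3 = 96.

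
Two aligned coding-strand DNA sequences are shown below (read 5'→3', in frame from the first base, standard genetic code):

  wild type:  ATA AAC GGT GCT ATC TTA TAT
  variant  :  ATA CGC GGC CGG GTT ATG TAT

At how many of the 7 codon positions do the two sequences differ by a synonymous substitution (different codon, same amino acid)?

Codon 1: ATA Ile / ATA Ile — identical.
Codon 2: AAC Asn / CGC Arg — nonsynonymous.
Codon 3: GGT Gly / GGC Gly — synonymous.
Codon 4: GCT Ala / CGG Arg — nonsynonymous.
Codon 5: ATC Ile / GTT Val — nonsynonymous.
Codon 6: TTA Leu / ATG Met — nonsynonymous.
Codon 7: TAT Tyr / TAT Tyr — identical.
Synonymous differences: 1.

1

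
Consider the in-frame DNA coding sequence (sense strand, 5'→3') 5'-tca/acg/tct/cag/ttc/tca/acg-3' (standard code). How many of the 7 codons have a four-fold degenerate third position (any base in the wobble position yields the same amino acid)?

Codon 1 TCA (Ser): third position 4-fold.
Codon 2 ACG (Thr): third position 4-fold.
Codon 3 TCT (Ser): third position 4-fold.
Codon 4 CAG (Gln): third position 2-fold.
Codon 5 TTC (Phe): third position 2-fold.
Codon 6 TCA (Ser): third position 4-fold.
Codon 7 ACG (Thr): third position 4-fold.
Four-fold degenerate third positions: 5.

5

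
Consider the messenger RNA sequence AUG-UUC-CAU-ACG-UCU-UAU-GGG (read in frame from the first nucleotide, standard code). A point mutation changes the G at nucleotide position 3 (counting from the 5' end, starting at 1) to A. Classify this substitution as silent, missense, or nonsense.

Position 3 falls in codon 1: AUG → Met.
After the substitution the codon is AUA → Ile.
Met ≠ Ile, so this is a missense mutation.

missense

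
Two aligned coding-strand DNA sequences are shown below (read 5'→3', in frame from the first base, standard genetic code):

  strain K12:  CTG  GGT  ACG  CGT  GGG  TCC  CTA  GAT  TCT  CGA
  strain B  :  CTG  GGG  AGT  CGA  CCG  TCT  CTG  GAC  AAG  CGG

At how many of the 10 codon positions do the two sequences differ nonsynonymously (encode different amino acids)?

Codon 1: CTG Leu / CTG Leu — identical.
Codon 2: GGT Gly / GGG Gly — synonymous.
Codon 3: ACG Thr / AGT Ser — nonsynonymous.
Codon 4: CGT Arg / CGA Arg — synonymous.
Codon 5: GGG Gly / CCG Pro — nonsynonymous.
Codon 6: TCC Ser / TCT Ser — synonymous.
Codon 7: CTA Leu / CTG Leu — synonymous.
Codon 8: GAT Asp / GAC Asp — synonymous.
Codon 9: TCT Ser / AAG Lys — nonsynonymous.
Codon 10: CGA Arg / CGG Arg — synonymous.
Nonsynonymous differences: 3.

3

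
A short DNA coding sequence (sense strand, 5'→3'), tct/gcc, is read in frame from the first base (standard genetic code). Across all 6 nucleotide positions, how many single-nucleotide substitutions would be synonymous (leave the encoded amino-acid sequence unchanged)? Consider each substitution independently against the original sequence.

6

Codon 1 (TCT, Ser): 3 synonymous substitutions.
Codon 2 (GCC, Ala): 3 synonymous substitutions.
Total: 3 + 3 = 6.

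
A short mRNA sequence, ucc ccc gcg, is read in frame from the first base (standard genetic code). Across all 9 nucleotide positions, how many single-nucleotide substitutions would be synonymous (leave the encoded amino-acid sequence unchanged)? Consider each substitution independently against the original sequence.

Codon 1 (UCC, Ser): 3 synonymous substitutions.
Codon 2 (CCC, Pro): 3 synonymous substitutions.
Codon 3 (GCG, Ala): 3 synonymous substitutions.
Total: 3 + 3 + 3 = 9.

9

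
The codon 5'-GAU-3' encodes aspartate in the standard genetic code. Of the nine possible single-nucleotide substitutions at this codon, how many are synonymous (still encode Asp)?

Position 1: none → 0 synonymous.
Position 2: none → 0 synonymous.
Position 3: GAC → 1 synonymous.
Total: 0 + 0 + 1 = 1.

1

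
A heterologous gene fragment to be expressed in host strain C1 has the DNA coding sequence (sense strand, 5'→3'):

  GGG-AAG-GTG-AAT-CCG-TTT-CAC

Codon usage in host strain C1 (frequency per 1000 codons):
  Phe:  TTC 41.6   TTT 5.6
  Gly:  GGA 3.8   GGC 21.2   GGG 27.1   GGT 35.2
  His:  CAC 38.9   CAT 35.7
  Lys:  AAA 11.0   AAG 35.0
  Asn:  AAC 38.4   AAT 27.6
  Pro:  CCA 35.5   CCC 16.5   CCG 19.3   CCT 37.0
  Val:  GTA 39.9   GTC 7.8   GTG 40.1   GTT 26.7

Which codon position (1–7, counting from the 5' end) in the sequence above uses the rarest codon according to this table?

Codon 1 GGG (Gly): 27.1 per 1000.
Codon 2 AAG (Lys): 35.0 per 1000.
Codon 3 GTG (Val): 40.1 per 1000.
Codon 4 AAT (Asn): 27.6 per 1000.
Codon 5 CCG (Pro): 19.3 per 1000.
Codon 6 TTT (Phe): 5.6 per 1000.
Codon 7 CAC (His): 38.9 per 1000.
Lowest frequency is 5.6 at codon 6.

6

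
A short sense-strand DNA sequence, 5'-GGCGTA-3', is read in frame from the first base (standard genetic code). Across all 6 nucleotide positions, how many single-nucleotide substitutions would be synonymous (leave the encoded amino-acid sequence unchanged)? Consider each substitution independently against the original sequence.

6

Codon 1 (GGC, Gly): 3 synonymous substitutions.
Codon 2 (GTA, Val): 3 synonymous substitutions.
Total: 3 + 3 = 6.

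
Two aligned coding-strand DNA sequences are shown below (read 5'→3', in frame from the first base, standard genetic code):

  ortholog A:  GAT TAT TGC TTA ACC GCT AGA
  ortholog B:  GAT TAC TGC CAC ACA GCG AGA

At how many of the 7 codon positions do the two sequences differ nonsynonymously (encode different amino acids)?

1

Codon 1: GAT Asp / GAT Asp — identical.
Codon 2: TAT Tyr / TAC Tyr — synonymous.
Codon 3: TGC Cys / TGC Cys — identical.
Codon 4: TTA Leu / CAC His — nonsynonymous.
Codon 5: ACC Thr / ACA Thr — synonymous.
Codon 6: GCT Ala / GCG Ala — synonymous.
Codon 7: AGA Arg / AGA Arg — identical.
Nonsynonymous differences: 1.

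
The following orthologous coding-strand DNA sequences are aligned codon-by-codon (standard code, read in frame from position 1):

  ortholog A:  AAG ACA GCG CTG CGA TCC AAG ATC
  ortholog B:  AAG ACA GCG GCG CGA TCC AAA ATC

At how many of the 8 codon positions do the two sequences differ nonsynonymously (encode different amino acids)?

Codon 1: AAG Lys / AAG Lys — identical.
Codon 2: ACA Thr / ACA Thr — identical.
Codon 3: GCG Ala / GCG Ala — identical.
Codon 4: CTG Leu / GCG Ala — nonsynonymous.
Codon 5: CGA Arg / CGA Arg — identical.
Codon 6: TCC Ser / TCC Ser — identical.
Codon 7: AAG Lys / AAA Lys — synonymous.
Codon 8: ATC Ile / ATC Ile — identical.
Nonsynonymous differences: 1.

1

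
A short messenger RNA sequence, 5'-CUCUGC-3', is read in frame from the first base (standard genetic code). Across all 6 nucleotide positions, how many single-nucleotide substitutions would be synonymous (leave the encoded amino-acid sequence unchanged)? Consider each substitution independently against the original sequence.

4

Codon 1 (CUC, Leu): 3 synonymous substitutions.
Codon 2 (UGC, Cys): 1 synonymous substitution.
Total: 3 + 1 = 4.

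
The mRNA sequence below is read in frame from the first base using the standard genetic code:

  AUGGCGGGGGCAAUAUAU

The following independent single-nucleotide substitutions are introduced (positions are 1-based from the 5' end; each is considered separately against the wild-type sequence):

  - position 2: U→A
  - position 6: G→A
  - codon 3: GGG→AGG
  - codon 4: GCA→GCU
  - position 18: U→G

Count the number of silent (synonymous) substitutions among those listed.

Codon 1: AUG (Met) → AAG (Lys) — missense.
Codon 2: GCG (Ala) → GCA (Ala) — synonymous.
Codon 3: GGG (Gly) → AGG (Arg) — missense.
Codon 4: GCA (Ala) → GCU (Ala) — synonymous.
Codon 6: UAU (Tyr) → UAG (Stop) — nonsense.
Synonymous: 2 of 5.

2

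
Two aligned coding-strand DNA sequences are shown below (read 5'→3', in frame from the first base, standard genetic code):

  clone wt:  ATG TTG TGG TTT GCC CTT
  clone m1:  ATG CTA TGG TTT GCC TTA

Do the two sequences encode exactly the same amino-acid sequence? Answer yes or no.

Codon 1: ATG Met / ATG Met — identical.
Codon 2: TTG Leu / CTA Leu — synonymous.
Codon 3: TGG Trp / TGG Trp — identical.
Codon 4: TTT Phe / TTT Phe — identical.
Codon 5: GCC Ala / GCC Ala — identical.
Codon 6: CTT Leu / TTA Leu — synonymous.
Nonsynonymous differences: 0 → same protein.

yes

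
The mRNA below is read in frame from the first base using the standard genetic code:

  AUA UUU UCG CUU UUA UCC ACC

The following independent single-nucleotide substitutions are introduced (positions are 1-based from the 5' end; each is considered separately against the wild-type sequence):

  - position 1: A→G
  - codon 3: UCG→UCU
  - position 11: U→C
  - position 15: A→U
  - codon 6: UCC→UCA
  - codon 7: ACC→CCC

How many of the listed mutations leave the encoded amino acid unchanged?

2

Codon 1: AUA (Ile) → GUA (Val) — missense.
Codon 3: UCG (Ser) → UCU (Ser) — synonymous.
Codon 4: CUU (Leu) → CCU (Pro) — missense.
Codon 5: UUA (Leu) → UUU (Phe) — missense.
Codon 6: UCC (Ser) → UCA (Ser) — synonymous.
Codon 7: ACC (Thr) → CCC (Pro) — missense.
Synonymous: 2 of 6.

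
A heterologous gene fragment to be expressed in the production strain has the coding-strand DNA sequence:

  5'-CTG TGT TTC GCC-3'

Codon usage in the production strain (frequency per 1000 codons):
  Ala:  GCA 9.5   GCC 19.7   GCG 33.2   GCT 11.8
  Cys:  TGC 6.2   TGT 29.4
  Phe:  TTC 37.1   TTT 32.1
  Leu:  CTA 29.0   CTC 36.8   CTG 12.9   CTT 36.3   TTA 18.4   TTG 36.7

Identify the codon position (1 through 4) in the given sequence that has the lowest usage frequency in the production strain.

1

Codon 1 CTG (Leu): 12.9 per 1000.
Codon 2 TGT (Cys): 29.4 per 1000.
Codon 3 TTC (Phe): 37.1 per 1000.
Codon 4 GCC (Ala): 19.7 per 1000.
Lowest frequency is 12.9 at codon 1.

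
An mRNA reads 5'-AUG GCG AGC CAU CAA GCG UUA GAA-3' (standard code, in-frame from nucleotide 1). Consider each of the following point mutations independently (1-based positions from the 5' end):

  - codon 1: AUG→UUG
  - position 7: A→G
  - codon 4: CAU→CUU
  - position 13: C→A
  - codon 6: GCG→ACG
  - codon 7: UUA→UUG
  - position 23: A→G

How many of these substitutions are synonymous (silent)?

1

Codon 1: AUG (Met) → UUG (Leu) — missense.
Codon 3: AGC (Ser) → GGC (Gly) — missense.
Codon 4: CAU (His) → CUU (Leu) — missense.
Codon 5: CAA (Gln) → AAA (Lys) — missense.
Codon 6: GCG (Ala) → ACG (Thr) — missense.
Codon 7: UUA (Leu) → UUG (Leu) — synonymous.
Codon 8: GAA (Glu) → GGA (Gly) — missense.
Synonymous: 1 of 7.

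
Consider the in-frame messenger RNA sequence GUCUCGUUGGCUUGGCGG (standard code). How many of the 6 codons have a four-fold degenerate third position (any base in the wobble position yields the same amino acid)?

4

Codon 1 GUC (Val): third position 4-fold.
Codon 2 UCG (Ser): third position 4-fold.
Codon 3 UUG (Leu): third position 2-fold.
Codon 4 GCU (Ala): third position 4-fold.
Codon 5 UGG (Trp): third position 1-fold.
Codon 6 CGG (Arg): third position 4-fold.
Four-fold degenerate third positions: 4.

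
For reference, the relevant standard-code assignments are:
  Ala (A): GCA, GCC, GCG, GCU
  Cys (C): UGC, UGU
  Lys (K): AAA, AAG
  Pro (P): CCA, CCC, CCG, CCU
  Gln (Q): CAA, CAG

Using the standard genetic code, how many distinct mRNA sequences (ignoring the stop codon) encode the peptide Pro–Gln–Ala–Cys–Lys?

Pro: 4 codons.
Gln: 2 codons.
Ala: 4 codons.
Cys: 2 codons.
Lys: 2 codons.
4 × 2 × 4 × 2 × 2 = 128.

128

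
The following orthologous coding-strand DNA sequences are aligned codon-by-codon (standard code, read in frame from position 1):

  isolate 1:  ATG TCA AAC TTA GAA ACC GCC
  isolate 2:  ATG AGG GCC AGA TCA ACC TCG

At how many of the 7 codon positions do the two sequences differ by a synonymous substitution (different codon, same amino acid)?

0

Codon 1: ATG Met / ATG Met — identical.
Codon 2: TCA Ser / AGG Arg — nonsynonymous.
Codon 3: AAC Asn / GCC Ala — nonsynonymous.
Codon 4: TTA Leu / AGA Arg — nonsynonymous.
Codon 5: GAA Glu / TCA Ser — nonsynonymous.
Codon 6: ACC Thr / ACC Thr — identical.
Codon 7: GCC Ala / TCG Ser — nonsynonymous.
Synonymous differences: 0.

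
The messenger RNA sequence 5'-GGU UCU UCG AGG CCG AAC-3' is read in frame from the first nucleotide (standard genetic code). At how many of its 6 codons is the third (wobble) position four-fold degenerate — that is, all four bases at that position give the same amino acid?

Codon 1 GGU (Gly): third position 4-fold.
Codon 2 UCU (Ser): third position 4-fold.
Codon 3 UCG (Ser): third position 4-fold.
Codon 4 AGG (Arg): third position 2-fold.
Codon 5 CCG (Pro): third position 4-fold.
Codon 6 AAC (Asn): third position 2-fold.
Four-fold degenerate third positions: 4.

4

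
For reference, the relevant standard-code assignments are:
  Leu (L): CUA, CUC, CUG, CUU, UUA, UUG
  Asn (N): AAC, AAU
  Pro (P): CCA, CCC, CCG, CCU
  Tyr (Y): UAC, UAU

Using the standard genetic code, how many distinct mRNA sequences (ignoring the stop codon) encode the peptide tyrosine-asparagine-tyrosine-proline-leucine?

Tyr: 2 codons.
Asn: 2 codons.
Tyr: 2 codons.
Pro: 4 codons.
Leu: 6 codons.
2 × 2 × 2 × 4 × 6 = 192.

192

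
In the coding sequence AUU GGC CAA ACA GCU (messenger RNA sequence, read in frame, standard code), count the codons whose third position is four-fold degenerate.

Codon 1 AUU (Ile): third position 3-fold.
Codon 2 GGC (Gly): third position 4-fold.
Codon 3 CAA (Gln): third position 2-fold.
Codon 4 ACA (Thr): third position 4-fold.
Codon 5 GCU (Ala): third position 4-fold.
Four-fold degenerate third positions: 3.

3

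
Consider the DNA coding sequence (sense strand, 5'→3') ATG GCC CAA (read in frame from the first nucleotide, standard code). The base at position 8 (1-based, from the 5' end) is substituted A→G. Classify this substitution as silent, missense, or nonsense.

Position 8 falls in codon 3: CAA → Gln.
After the substitution the codon is CGA → Arg.
Gln ≠ Arg, so this is a missense mutation.

missense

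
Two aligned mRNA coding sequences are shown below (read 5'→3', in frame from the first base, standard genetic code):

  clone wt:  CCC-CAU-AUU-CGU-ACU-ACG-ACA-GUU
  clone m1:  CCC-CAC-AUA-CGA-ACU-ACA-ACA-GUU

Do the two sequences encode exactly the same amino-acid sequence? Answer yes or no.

yes

Codon 1: CCC Pro / CCC Pro — identical.
Codon 2: CAU His / CAC His — synonymous.
Codon 3: AUU Ile / AUA Ile — synonymous.
Codon 4: CGU Arg / CGA Arg — synonymous.
Codon 5: ACU Thr / ACU Thr — identical.
Codon 6: ACG Thr / ACA Thr — synonymous.
Codon 7: ACA Thr / ACA Thr — identical.
Codon 8: GUU Val / GUU Val — identical.
Nonsynonymous differences: 0 → same protein.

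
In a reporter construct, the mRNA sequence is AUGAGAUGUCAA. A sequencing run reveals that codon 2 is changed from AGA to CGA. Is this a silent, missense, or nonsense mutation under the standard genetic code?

Position 4 falls in codon 2: AGA → Arg.
After the substitution the codon is CGA → Arg.
Both encode Arg, so the change is synonymous.

silent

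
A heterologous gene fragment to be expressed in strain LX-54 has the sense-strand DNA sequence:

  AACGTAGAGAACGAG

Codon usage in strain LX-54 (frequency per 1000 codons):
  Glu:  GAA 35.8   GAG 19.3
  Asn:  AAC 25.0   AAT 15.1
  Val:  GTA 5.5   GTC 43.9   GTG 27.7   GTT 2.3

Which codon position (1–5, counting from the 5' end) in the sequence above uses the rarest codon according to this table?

2

Codon 1 AAC (Asn): 25.0 per 1000.
Codon 2 GTA (Val): 5.5 per 1000.
Codon 3 GAG (Glu): 19.3 per 1000.
Codon 4 AAC (Asn): 25.0 per 1000.
Codon 5 GAG (Glu): 19.3 per 1000.
Lowest frequency is 5.5 at codon 2.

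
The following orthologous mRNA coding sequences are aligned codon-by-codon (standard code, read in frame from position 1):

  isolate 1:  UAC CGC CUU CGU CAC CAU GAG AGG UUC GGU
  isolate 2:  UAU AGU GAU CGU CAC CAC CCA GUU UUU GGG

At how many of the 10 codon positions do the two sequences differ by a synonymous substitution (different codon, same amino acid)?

4

Codon 1: UAC Tyr / UAU Tyr — synonymous.
Codon 2: CGC Arg / AGU Ser — nonsynonymous.
Codon 3: CUU Leu / GAU Asp — nonsynonymous.
Codon 4: CGU Arg / CGU Arg — identical.
Codon 5: CAC His / CAC His — identical.
Codon 6: CAU His / CAC His — synonymous.
Codon 7: GAG Glu / CCA Pro — nonsynonymous.
Codon 8: AGG Arg / GUU Val — nonsynonymous.
Codon 9: UUC Phe / UUU Phe — synonymous.
Codon 10: GGU Gly / GGG Gly — synonymous.
Synonymous differences: 4.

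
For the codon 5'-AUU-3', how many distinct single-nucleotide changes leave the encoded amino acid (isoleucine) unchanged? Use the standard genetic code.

2

Position 1: none → 0 synonymous.
Position 2: none → 0 synonymous.
Position 3: AUC, AUA → 2 synonymous.
Total: 0 + 0 + 2 = 2.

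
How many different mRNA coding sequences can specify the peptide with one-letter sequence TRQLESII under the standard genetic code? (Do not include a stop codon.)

31104

Thr: 4 codons.
Arg: 6 codons.
Gln: 2 codons.
Leu: 6 codons.
Glu: 2 codons.
Ser: 6 codons.
Ile: 3 codons.
Ile: 3 codons.
4 × 6 × 2 × 6 × 2 × 6 × 3 × 3 = 31104.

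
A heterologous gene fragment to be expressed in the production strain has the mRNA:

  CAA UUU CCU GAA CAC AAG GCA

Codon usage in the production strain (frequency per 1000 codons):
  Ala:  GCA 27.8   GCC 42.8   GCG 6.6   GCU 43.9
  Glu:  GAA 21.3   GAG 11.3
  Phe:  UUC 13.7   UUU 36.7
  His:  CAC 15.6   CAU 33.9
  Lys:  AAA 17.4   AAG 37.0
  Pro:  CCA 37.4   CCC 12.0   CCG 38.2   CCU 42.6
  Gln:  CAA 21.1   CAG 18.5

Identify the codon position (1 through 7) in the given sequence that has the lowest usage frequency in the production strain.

Codon 1 CAA (Gln): 21.1 per 1000.
Codon 2 UUU (Phe): 36.7 per 1000.
Codon 3 CCU (Pro): 42.6 per 1000.
Codon 4 GAA (Glu): 21.3 per 1000.
Codon 5 CAC (His): 15.6 per 1000.
Codon 6 AAG (Lys): 37.0 per 1000.
Codon 7 GCA (Ala): 27.8 per 1000.
Lowest frequency is 15.6 at codon 5.

5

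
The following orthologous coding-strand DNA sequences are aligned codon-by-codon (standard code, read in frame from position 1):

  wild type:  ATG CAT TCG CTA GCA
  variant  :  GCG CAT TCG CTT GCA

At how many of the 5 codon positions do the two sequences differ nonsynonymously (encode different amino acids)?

Codon 1: ATG Met / GCG Ala — nonsynonymous.
Codon 2: CAT His / CAT His — identical.
Codon 3: TCG Ser / TCG Ser — identical.
Codon 4: CTA Leu / CTT Leu — synonymous.
Codon 5: GCA Ala / GCA Ala — identical.
Nonsynonymous differences: 1.

1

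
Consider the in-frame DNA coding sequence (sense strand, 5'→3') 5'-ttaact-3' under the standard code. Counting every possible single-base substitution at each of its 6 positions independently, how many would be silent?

Codon 1 (TTA, Leu): 2 synonymous substitutions.
Codon 2 (ACT, Thr): 3 synonymous substitutions.
Total: 2 + 3 = 5.

5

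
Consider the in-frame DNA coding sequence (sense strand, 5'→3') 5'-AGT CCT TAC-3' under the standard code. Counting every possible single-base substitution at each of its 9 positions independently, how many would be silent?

Codon 1 (AGT, Ser): 1 synonymous substitution.
Codon 2 (CCT, Pro): 3 synonymous substitutions.
Codon 3 (TAC, Tyr): 1 synonymous substitution.
Total: 1 + 3 + 1 = 5.

5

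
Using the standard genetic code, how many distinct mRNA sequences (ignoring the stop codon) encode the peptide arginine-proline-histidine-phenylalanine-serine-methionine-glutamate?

1152

Arg: 6 codons.
Pro: 4 codons.
His: 2 codons.
Phe: 2 codons.
Ser: 6 codons.
Met: 1 codon.
Glu: 2 codons.
6 × 4 × 2 × 2 × 6 × 1 × 2 = 1152.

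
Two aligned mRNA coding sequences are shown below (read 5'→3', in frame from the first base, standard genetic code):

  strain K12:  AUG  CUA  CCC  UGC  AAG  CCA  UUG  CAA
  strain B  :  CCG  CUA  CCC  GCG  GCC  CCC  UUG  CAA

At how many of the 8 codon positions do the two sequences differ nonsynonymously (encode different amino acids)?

3

Codon 1: AUG Met / CCG Pro — nonsynonymous.
Codon 2: CUA Leu / CUA Leu — identical.
Codon 3: CCC Pro / CCC Pro — identical.
Codon 4: UGC Cys / GCG Ala — nonsynonymous.
Codon 5: AAG Lys / GCC Ala — nonsynonymous.
Codon 6: CCA Pro / CCC Pro — synonymous.
Codon 7: UUG Leu / UUG Leu — identical.
Codon 8: CAA Gln / CAA Gln — identical.
Nonsynonymous differences: 3.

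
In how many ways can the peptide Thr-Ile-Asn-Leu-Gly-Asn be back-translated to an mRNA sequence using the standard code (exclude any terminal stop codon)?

1152

Thr: 4 codons.
Ile: 3 codons.
Asn: 2 codons.
Leu: 6 codons.
Gly: 4 codons.
Asn: 2 codons.
4 × 3 × 2 × 6 × 4 × 2 = 1152.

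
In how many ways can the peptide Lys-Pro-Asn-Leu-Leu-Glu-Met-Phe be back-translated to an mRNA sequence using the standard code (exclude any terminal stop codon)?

Lys: 2 codons.
Pro: 4 codons.
Asn: 2 codons.
Leu: 6 codons.
Leu: 6 codons.
Glu: 2 codons.
Met: 1 codon.
Phe: 2 codons.
2 × 4 × 2 × 6 × 6 × 2 × 1 × 2 = 2304.

2304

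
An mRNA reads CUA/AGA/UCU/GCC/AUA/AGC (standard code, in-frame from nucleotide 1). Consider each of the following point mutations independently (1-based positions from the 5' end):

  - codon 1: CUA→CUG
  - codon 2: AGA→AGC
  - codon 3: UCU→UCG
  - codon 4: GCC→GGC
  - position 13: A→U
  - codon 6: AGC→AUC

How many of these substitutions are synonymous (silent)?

Codon 1: CUA (Leu) → CUG (Leu) — synonymous.
Codon 2: AGA (Arg) → AGC (Ser) — missense.
Codon 3: UCU (Ser) → UCG (Ser) — synonymous.
Codon 4: GCC (Ala) → GGC (Gly) — missense.
Codon 5: AUA (Ile) → UUA (Leu) — missense.
Codon 6: AGC (Ser) → AUC (Ile) — missense.
Synonymous: 2 of 6.

2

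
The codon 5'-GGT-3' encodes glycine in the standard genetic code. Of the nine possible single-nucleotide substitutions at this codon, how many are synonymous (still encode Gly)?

3

Position 1: none → 0 synonymous.
Position 2: none → 0 synonymous.
Position 3: GGC, GGA, GGG → 3 synonymous.
Total: 0 + 0 + 3 = 3.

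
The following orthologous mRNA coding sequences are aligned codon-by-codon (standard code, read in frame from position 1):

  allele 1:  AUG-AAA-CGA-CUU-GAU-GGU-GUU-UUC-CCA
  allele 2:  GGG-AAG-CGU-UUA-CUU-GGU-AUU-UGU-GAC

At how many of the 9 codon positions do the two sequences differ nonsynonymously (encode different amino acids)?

Codon 1: AUG Met / GGG Gly — nonsynonymous.
Codon 2: AAA Lys / AAG Lys — synonymous.
Codon 3: CGA Arg / CGU Arg — synonymous.
Codon 4: CUU Leu / UUA Leu — synonymous.
Codon 5: GAU Asp / CUU Leu — nonsynonymous.
Codon 6: GGU Gly / GGU Gly — identical.
Codon 7: GUU Val / AUU Ile — nonsynonymous.
Codon 8: UUC Phe / UGU Cys — nonsynonymous.
Codon 9: CCA Pro / GAC Asp — nonsynonymous.
Nonsynonymous differences: 5.

5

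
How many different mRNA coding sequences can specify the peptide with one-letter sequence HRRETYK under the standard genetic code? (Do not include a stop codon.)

His: 2 codons.
Arg: 6 codons.
Arg: 6 codons.
Glu: 2 codons.
Thr: 4 codons.
Tyr: 2 codons.
Lys: 2 codons.
2 × 6 × 6 × 2 × 4 × 2 × 2 = 2304.

2304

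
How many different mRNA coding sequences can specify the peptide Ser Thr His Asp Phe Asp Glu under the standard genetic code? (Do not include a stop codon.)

768

Ser: 6 codons.
Thr: 4 codons.
His: 2 codons.
Asp: 2 codons.
Phe: 2 codons.
Asp: 2 codons.
Glu: 2 codons.
6 × 4 × 2 × 2 × 2 × 2 × 2 = 768.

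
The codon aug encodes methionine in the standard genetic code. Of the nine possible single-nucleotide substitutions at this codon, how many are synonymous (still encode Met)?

0

Position 1: none → 0 synonymous.
Position 2: none → 0 synonymous.
Position 3: none → 0 synonymous.
Total: 0 + 0 + 0 = 0.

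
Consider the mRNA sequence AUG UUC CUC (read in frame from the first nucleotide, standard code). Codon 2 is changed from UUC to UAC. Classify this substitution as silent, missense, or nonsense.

Position 5 falls in codon 2: UUC → Phe.
After the substitution the codon is UAC → Tyr.
Phe ≠ Tyr, so this is a missense mutation.

missense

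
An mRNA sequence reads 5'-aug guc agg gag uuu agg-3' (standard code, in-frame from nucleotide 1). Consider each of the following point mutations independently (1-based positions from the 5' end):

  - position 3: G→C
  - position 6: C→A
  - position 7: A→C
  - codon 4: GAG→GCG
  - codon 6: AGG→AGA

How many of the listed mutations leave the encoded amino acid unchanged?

Codon 1: AUG (Met) → AUC (Ile) — missense.
Codon 2: GUC (Val) → GUA (Val) — synonymous.
Codon 3: AGG (Arg) → CGG (Arg) — synonymous.
Codon 4: GAG (Glu) → GCG (Ala) — missense.
Codon 6: AGG (Arg) → AGA (Arg) — synonymous.
Synonymous: 3 of 5.

3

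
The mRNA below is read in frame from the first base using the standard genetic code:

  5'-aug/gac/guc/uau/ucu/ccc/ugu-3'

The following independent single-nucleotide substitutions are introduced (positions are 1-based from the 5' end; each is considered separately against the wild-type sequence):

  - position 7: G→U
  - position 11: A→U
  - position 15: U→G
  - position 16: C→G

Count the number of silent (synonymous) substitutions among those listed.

Codon 3: GUC (Val) → UUC (Phe) — missense.
Codon 4: UAU (Tyr) → UUU (Phe) — missense.
Codon 5: UCU (Ser) → UCG (Ser) — synonymous.
Codon 6: CCC (Pro) → GCC (Ala) — missense.
Synonymous: 1 of 4.

1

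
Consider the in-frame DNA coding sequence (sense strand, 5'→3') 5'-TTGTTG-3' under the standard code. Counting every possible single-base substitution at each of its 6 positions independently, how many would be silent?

4

Codon 1 (TTG, Leu): 2 synonymous substitutions.
Codon 2 (TTG, Leu): 2 synonymous substitutions.
Total: 2 + 2 = 4.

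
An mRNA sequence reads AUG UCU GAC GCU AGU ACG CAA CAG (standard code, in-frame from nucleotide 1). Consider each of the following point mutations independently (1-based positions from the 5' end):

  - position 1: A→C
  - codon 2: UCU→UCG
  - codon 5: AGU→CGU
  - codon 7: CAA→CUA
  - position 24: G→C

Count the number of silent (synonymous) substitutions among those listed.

1

Codon 1: AUG (Met) → CUG (Leu) — missense.
Codon 2: UCU (Ser) → UCG (Ser) — synonymous.
Codon 5: AGU (Ser) → CGU (Arg) — missense.
Codon 7: CAA (Gln) → CUA (Leu) — missense.
Codon 8: CAG (Gln) → CAC (His) — missense.
Synonymous: 1 of 5.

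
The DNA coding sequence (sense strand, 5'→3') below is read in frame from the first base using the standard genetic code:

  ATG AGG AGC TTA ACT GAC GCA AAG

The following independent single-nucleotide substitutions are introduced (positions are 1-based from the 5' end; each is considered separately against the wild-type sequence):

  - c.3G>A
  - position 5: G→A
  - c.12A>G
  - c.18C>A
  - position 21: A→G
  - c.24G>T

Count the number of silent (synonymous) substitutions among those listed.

Codon 1: ATG (Met) → ATA (Ile) — missense.
Codon 2: AGG (Arg) → AAG (Lys) — missense.
Codon 4: TTA (Leu) → TTG (Leu) — synonymous.
Codon 6: GAC (Asp) → GAA (Glu) — missense.
Codon 7: GCA (Ala) → GCG (Ala) — synonymous.
Codon 8: AAG (Lys) → AAT (Asn) — missense.
Synonymous: 2 of 6.

2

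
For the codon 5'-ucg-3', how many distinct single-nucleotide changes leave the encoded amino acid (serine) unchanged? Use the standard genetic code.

3

Position 1: none → 0 synonymous.
Position 2: none → 0 synonymous.
Position 3: UCU, UCC, UCA → 3 synonymous.
Total: 0 + 0 + 3 = 3.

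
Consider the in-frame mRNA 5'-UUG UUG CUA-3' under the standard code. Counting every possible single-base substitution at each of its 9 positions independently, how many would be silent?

8

Codon 1 (UUG, Leu): 2 synonymous substitutions.
Codon 2 (UUG, Leu): 2 synonymous substitutions.
Codon 3 (CUA, Leu): 4 synonymous substitutions.
Total: 2 + 2 + 4 = 8.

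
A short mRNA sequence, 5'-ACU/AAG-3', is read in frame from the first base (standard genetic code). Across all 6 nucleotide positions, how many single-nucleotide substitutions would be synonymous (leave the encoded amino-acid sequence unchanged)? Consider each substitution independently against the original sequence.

4

Codon 1 (ACU, Thr): 3 synonymous substitutions.
Codon 2 (AAG, Lys): 1 synonymous substitution.
Total: 3 + 1 = 4.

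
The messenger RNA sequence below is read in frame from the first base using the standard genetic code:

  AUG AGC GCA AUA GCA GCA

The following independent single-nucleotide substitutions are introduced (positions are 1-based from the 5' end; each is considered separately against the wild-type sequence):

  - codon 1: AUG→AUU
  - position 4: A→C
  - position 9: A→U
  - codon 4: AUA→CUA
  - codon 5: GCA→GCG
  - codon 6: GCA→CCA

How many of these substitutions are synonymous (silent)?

Codon 1: AUG (Met) → AUU (Ile) — missense.
Codon 2: AGC (Ser) → CGC (Arg) — missense.
Codon 3: GCA (Ala) → GCU (Ala) — synonymous.
Codon 4: AUA (Ile) → CUA (Leu) — missense.
Codon 5: GCA (Ala) → GCG (Ala) — synonymous.
Codon 6: GCA (Ala) → CCA (Pro) — missense.
Synonymous: 2 of 6.

2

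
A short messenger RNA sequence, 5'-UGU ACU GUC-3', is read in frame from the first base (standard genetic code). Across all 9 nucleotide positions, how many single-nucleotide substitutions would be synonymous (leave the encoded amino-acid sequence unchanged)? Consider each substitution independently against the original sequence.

Codon 1 (UGU, Cys): 1 synonymous substitution.
Codon 2 (ACU, Thr): 3 synonymous substitutions.
Codon 3 (GUC, Val): 3 synonymous substitutions.
Total: 1 + 3 + 3 = 7.

7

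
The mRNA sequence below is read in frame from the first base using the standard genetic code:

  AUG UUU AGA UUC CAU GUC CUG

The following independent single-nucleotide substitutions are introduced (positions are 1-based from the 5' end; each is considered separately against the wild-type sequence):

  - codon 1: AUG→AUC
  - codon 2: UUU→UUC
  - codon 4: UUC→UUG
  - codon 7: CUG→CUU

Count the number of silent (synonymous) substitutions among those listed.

2

Codon 1: AUG (Met) → AUC (Ile) — missense.
Codon 2: UUU (Phe) → UUC (Phe) — synonymous.
Codon 4: UUC (Phe) → UUG (Leu) — missense.
Codon 7: CUG (Leu) → CUU (Leu) — synonymous.
Synonymous: 2 of 4.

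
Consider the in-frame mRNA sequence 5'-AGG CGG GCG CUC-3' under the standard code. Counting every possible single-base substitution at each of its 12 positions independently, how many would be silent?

12

Codon 1 (AGG, Arg): 2 synonymous substitutions.
Codon 2 (CGG, Arg): 4 synonymous substitutions.
Codon 3 (GCG, Ala): 3 synonymous substitutions.
Codon 4 (CUC, Leu): 3 synonymous substitutions.
Total: 2 + 4 + 3 + 3 = 12.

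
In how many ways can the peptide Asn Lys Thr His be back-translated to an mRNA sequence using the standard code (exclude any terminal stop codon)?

Asn: 2 codons.
Lys: 2 codons.
Thr: 4 codons.
His: 2 codons.
2 × 2 × 4 × 2 = 32.

32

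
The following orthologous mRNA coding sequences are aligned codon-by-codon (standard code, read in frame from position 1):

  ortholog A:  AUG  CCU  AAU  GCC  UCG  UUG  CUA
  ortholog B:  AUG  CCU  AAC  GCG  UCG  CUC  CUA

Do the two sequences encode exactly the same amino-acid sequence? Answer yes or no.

yes

Codon 1: AUG Met / AUG Met — identical.
Codon 2: CCU Pro / CCU Pro — identical.
Codon 3: AAU Asn / AAC Asn — synonymous.
Codon 4: GCC Ala / GCG Ala — synonymous.
Codon 5: UCG Ser / UCG Ser — identical.
Codon 6: UUG Leu / CUC Leu — synonymous.
Codon 7: CUA Leu / CUA Leu — identical.
Nonsynonymous differences: 0 → same protein.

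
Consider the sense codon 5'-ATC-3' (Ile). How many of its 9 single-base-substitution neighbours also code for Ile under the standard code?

Position 1: none → 0 synonymous.
Position 2: none → 0 synonymous.
Position 3: ATT, ATA → 2 synonymous.
Total: 0 + 0 + 2 = 2.

2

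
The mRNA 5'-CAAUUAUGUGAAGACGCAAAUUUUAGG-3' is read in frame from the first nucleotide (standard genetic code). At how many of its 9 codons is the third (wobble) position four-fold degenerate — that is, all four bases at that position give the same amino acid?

1

Codon 1 CAA (Gln): third position 2-fold.
Codon 2 UUA (Leu): third position 2-fold.
Codon 3 UGU (Cys): third position 2-fold.
Codon 4 GAA (Glu): third position 2-fold.
Codon 5 GAC (Asp): third position 2-fold.
Codon 6 GCA (Ala): third position 4-fold.
Codon 7 AAU (Asn): third position 2-fold.
Codon 8 UUU (Phe): third position 2-fold.
Codon 9 AGG (Arg): third position 2-fold.
Four-fold degenerate third positions: 1.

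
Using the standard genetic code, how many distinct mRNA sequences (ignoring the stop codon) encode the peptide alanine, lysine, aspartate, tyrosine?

32

Ala: 4 codons.
Lys: 2 codons.
Asp: 2 codons.
Tyr: 2 codons.
4 × 2 × 2 × 2 = 32.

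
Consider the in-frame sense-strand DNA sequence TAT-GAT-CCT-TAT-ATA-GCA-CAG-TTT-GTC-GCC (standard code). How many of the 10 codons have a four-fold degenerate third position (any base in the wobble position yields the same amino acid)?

4

Codon 1 TAT (Tyr): third position 2-fold.
Codon 2 GAT (Asp): third position 2-fold.
Codon 3 CCT (Pro): third position 4-fold.
Codon 4 TAT (Tyr): third position 2-fold.
Codon 5 ATA (Ile): third position 3-fold.
Codon 6 GCA (Ala): third position 4-fold.
Codon 7 CAG (Gln): third position 2-fold.
Codon 8 TTT (Phe): third position 2-fold.
Codon 9 GTC (Val): third position 4-fold.
Codon 10 GCC (Ala): third position 4-fold.
Four-fold degenerate third positions: 4.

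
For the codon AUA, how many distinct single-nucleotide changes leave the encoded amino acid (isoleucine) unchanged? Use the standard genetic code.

2

Position 1: none → 0 synonymous.
Position 2: none → 0 synonymous.
Position 3: AUU, AUC → 2 synonymous.
Total: 0 + 0 + 2 = 2.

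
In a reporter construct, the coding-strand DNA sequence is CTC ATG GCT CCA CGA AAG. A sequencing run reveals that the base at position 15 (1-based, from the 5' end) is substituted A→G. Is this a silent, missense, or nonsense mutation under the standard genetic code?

Position 15 falls in codon 5: CGA → Arg.
After the substitution the codon is CGG → Arg.
Both encode Arg, so the change is synonymous.

silent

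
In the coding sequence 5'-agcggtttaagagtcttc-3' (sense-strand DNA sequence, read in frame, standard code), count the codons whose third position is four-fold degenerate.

2

Codon 1 AGC (Ser): third position 2-fold.
Codon 2 GGT (Gly): third position 4-fold.
Codon 3 TTA (Leu): third position 2-fold.
Codon 4 AGA (Arg): third position 2-fold.
Codon 5 GTC (Val): third position 4-fold.
Codon 6 TTC (Phe): third position 2-fold.
Four-fold degenerate third positions: 2.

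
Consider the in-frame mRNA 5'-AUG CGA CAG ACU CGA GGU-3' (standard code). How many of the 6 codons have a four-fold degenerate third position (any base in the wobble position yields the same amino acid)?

Codon 1 AUG (Met): third position 1-fold.
Codon 2 CGA (Arg): third position 4-fold.
Codon 3 CAG (Gln): third position 2-fold.
Codon 4 ACU (Thr): third position 4-fold.
Codon 5 CGA (Arg): third position 4-fold.
Codon 6 GGU (Gly): third position 4-fold.
Four-fold degenerate third positions: 4.

4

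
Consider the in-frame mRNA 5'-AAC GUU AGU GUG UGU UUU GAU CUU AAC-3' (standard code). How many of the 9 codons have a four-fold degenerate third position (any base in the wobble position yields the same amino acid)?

Codon 1 AAC (Asn): third position 2-fold.
Codon 2 GUU (Val): third position 4-fold.
Codon 3 AGU (Ser): third position 2-fold.
Codon 4 GUG (Val): third position 4-fold.
Codon 5 UGU (Cys): third position 2-fold.
Codon 6 UUU (Phe): third position 2-fold.
Codon 7 GAU (Asp): third position 2-fold.
Codon 8 CUU (Leu): third position 4-fold.
Codon 9 AAC (Asn): third position 2-fold.
Four-fold degenerate third positions: 3.

3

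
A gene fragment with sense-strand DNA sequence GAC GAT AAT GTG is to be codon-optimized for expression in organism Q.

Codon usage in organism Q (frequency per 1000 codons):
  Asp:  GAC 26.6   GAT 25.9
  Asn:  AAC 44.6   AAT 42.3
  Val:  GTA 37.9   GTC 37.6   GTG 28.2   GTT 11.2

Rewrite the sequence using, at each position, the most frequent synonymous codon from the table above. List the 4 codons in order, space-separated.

GAC GAC AAC GTA

Codon 1 (Asp): best is GAC at 26.6.
Codon 2 (Asp): best is GAC at 26.6.
Codon 3 (Asn): best is AAC at 44.6.
Codon 4 (Val): best is GTA at 37.9.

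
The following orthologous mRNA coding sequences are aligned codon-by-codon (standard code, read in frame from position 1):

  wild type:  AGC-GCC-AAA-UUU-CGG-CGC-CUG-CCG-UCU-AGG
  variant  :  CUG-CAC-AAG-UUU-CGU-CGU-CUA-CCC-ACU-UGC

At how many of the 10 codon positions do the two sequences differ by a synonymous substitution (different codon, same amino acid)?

Codon 1: AGC Ser / CUG Leu — nonsynonymous.
Codon 2: GCC Ala / CAC His — nonsynonymous.
Codon 3: AAA Lys / AAG Lys — synonymous.
Codon 4: UUU Phe / UUU Phe — identical.
Codon 5: CGG Arg / CGU Arg — synonymous.
Codon 6: CGC Arg / CGU Arg — synonymous.
Codon 7: CUG Leu / CUA Leu — synonymous.
Codon 8: CCG Pro / CCC Pro — synonymous.
Codon 9: UCU Ser / ACU Thr — nonsynonymous.
Codon 10: AGG Arg / UGC Cys — nonsynonymous.
Synonymous differences: 5.

5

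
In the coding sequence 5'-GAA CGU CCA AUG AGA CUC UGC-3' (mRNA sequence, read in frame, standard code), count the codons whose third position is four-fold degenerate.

Codon 1 GAA (Glu): third position 2-fold.
Codon 2 CGU (Arg): third position 4-fold.
Codon 3 CCA (Pro): third position 4-fold.
Codon 4 AUG (Met): third position 1-fold.
Codon 5 AGA (Arg): third position 2-fold.
Codon 6 CUC (Leu): third position 4-fold.
Codon 7 UGC (Cys): third position 2-fold.
Four-fold degenerate third positions: 3.

3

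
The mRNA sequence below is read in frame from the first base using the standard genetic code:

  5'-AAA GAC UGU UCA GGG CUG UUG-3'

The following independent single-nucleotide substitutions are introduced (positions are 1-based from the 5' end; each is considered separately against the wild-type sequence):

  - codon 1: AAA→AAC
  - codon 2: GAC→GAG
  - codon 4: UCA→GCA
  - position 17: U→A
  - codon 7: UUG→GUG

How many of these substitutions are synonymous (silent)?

Codon 1: AAA (Lys) → AAC (Asn) — missense.
Codon 2: GAC (Asp) → GAG (Glu) — missense.
Codon 4: UCA (Ser) → GCA (Ala) — missense.
Codon 6: CUG (Leu) → CAG (Gln) — missense.
Codon 7: UUG (Leu) → GUG (Val) — missense.
Synonymous: 0 of 5.

0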